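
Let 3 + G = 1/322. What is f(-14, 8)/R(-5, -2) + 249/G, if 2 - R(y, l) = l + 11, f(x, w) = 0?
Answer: -80178/965 ≈ -83.086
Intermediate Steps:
G = -965/322 (G = -3 + 1/322 = -965/322 ≈ -2.9969)
R(y, l) = -9 - l (R(y, l) = 2 - (l + 11) = 2 - (11 + l) = 2 + (-11 - l) = -9 - l)
f(-14, 8)/R(-5, -2) + 249/G = 0/(-9 - 1*(-2)) + 249/(-965/322) = 0/(-9 + 2) + 249*(-322/965) = 0/(-7) - 80178/965 = 0*(-⅐) - 80178/965 = 0 - 80178/965 = -80178/965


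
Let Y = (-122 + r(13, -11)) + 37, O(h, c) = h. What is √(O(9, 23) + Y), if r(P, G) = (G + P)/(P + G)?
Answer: 5*I*√3 ≈ 8.6602*I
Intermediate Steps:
r(P, G) = 1 (r(P, G) = (G + P)/(G + P) = 1)
Y = -84 (Y = (-122 + 1) + 37 = -121 + 37 = -84)
√(O(9, 23) + Y) = √(9 - 84) = √(-75) = 5*I*√3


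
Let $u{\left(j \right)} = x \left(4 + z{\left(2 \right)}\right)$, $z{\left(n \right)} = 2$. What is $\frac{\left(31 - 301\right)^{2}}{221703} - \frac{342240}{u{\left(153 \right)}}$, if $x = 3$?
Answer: $- \frac{4215240140}{221703} \approx -19013.0$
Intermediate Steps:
$u{\left(j \right)} = 18$ ($u{\left(j \right)} = 3 \left(4 + 2\right) = 3 \cdot 6 = 18$)
$\frac{\left(31 - 301\right)^{2}}{221703} - \frac{342240}{u{\left(153 \right)}} = \frac{\left(31 - 301\right)^{2}}{221703} - \frac{342240}{18} = \left(-270\right)^{2} \cdot \frac{1}{221703} - \frac{57040}{3} = 72900 \cdot \frac{1}{221703} - \frac{57040}{3} = \frac{24300}{73901} - \frac{57040}{3} = - \frac{4215240140}{221703}$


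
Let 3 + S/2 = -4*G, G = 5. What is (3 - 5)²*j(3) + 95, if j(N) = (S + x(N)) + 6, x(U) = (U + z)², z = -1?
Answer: -49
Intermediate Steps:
S = -46 (S = -6 + 2*(-4*5) = -6 + 2*(-20) = -6 - 40 = -46)
x(U) = (-1 + U)² (x(U) = (U - 1)² = (-1 + U)²)
j(N) = -40 + (-1 + N)² (j(N) = (-46 + (-1 + N)²) + 6 = -40 + (-1 + N)²)
(3 - 5)²*j(3) + 95 = (3 - 5)²*(-40 + (-1 + 3)²) + 95 = (-2)²*(-40 + 2²) + 95 = 4*(-40 + 4) + 95 = 4*(-36) + 95 = -144 + 95 = -49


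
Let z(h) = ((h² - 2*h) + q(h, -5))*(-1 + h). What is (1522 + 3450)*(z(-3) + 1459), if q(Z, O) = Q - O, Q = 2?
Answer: 6816612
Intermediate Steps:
q(Z, O) = 2 - O
z(h) = (-1 + h)*(7 + h² - 2*h) (z(h) = ((h² - 2*h) + (2 - 1*(-5)))*(-1 + h) = ((h² - 2*h) + (2 + 5))*(-1 + h) = ((h² - 2*h) + 7)*(-1 + h) = (7 + h² - 2*h)*(-1 + h) = (-1 + h)*(7 + h² - 2*h))
(1522 + 3450)*(z(-3) + 1459) = (1522 + 3450)*((-7 + (-3)³ - 3*(-3)² + 9*(-3)) + 1459) = 4972*((-7 - 27 - 3*9 - 27) + 1459) = 4972*((-7 - 27 - 27 - 27) + 1459) = 4972*(-88 + 1459) = 4972*1371 = 6816612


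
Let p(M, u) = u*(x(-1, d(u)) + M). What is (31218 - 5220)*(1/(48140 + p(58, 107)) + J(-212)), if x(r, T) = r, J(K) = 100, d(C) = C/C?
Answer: 141010578198/54239 ≈ 2.5998e+6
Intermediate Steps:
d(C) = 1
p(M, u) = u*(-1 + M)
(31218 - 5220)*(1/(48140 + p(58, 107)) + J(-212)) = (31218 - 5220)*(1/(48140 + 107*(-1 + 58)) + 100) = 25998*(1/(48140 + 107*57) + 100) = 25998*(1/(48140 + 6099) + 100) = 25998*(1/54239 + 100) = 25998*(5423901/54239) = 141010578198/54239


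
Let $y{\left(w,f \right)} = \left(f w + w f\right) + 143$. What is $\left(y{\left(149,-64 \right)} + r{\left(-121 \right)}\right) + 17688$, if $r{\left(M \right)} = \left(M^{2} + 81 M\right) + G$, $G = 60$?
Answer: $3659$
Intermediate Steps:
$y{\left(w,f \right)} = 143 + 2 f w$ ($y{\left(w,f \right)} = \left(f w + f w\right) + 143 = 2 f w + 143 = 143 + 2 f w$)
$r{\left(M \right)} = 60 + M^{2} + 81 M$ ($r{\left(M \right)} = \left(M^{2} + 81 M\right) + 60 = 60 + M^{2} + 81 M$)
$\left(y{\left(149,-64 \right)} + r{\left(-121 \right)}\right) + 17688 = \left(\left(143 + 2 \left(-64\right) 149\right) + \left(60 + \left(-121\right)^{2} + 81 \left(-121\right)\right)\right) + 17688 = \left(\left(143 - 19072\right) + \left(60 + 14641 - 9801\right)\right) + 17688 = \left(-18929 + 4900\right) + 17688 = -14029 + 17688 = 3659$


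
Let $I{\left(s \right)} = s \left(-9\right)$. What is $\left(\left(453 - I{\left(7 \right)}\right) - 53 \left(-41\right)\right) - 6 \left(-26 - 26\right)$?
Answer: $3001$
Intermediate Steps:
$I{\left(s \right)} = - 9 s$
$\left(\left(453 - I{\left(7 \right)}\right) - 53 \left(-41\right)\right) - 6 \left(-26 - 26\right) = \left(\left(453 - \left(-9\right) 7\right) - 53 \left(-41\right)\right) - 6 \left(-26 - 26\right) = \left(\left(453 - -63\right) - -2173\right) - 6 \left(-52\right) = \left(\left(453 + 63\right) + 2173\right) - -312 = \left(516 + 2173\right) + 312 = 2689 + 312 = 3001$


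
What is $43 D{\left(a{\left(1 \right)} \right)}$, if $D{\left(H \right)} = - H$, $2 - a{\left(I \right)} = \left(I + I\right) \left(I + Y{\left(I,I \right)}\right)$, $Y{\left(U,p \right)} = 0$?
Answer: $0$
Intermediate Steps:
$a{\left(I \right)} = 2 - 2 I^{2}$ ($a{\left(I \right)} = 2 - \left(I + I\right) \left(I + 0\right) = 2 - 2 I I = 2 - 2 I^{2}$)
$43 D{\left(a{\left(1 \right)} \right)} = 43 \left(- (2 - 2 \cdot 1^{2})\right) = 43 \left(- (2 - 2)\right) = 43 \left(\left(-1\right) 0\right) = 43 \cdot 0 = 0$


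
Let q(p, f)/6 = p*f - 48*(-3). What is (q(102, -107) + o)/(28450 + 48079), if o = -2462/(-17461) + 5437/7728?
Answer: -8719618887167/10326716731632 ≈ -0.84437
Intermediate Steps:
o = 113961793/134938608 (o = -2462*(-1/17461) + 5437*(1/7728) = 2462/17461 + 5437/7728 = 113961793/134938608 ≈ 0.84455)
q(p, f) = 864 + 6*f*p (q(p, f) = 6*(p*f - 48*(-3)) = 6*(f*p + 144) = 6*(144 + f*p) = 864 + 6*f*p)
(q(102, -107) + o)/(28450 + 48079) = ((864 + 6*(-107)*102) + 113961793/134938608)/(28450 + 48079) = ((864 - 65484) + 113961793/134938608)/76529 = (-64620 + 113961793/134938608)*(1/76529) = -8719618887167/134938608*1/76529 = -8719618887167/10326716731632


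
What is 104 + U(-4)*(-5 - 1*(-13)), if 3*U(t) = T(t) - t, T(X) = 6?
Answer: 392/3 ≈ 130.67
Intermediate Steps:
U(t) = 2 - t/3 (U(t) = (6 - t)/3 = 2 - t/3)
104 + U(-4)*(-5 - 1*(-13)) = 104 + (2 - 1/3*(-4))*(-5 - 1*(-13)) = 104 + (2 + 4/3)*(-5 + 13) = 104 + (10/3)*8 = 104 + 80/3 = 392/3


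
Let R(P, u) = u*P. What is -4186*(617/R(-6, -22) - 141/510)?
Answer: -103274899/5610 ≈ -18409.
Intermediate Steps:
R(P, u) = P*u
-4186*(617/R(-6, -22) - 141/510) = -4186*(617/((-6*(-22))) - 141/510) = -4186*(617/132 - 141*1/510) = -4186*(617*(1/132) - 47/170) = -4186*(617/132 - 47/170) = -4186*49343/11220 = -103274899/5610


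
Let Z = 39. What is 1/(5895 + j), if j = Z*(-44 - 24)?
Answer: 1/3243 ≈ 0.00030836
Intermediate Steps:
j = -2652 (j = 39*(-44 - 24) = 39*(-68) = -2652)
1/(5895 + j) = 1/(5895 - 2652) = 1/3243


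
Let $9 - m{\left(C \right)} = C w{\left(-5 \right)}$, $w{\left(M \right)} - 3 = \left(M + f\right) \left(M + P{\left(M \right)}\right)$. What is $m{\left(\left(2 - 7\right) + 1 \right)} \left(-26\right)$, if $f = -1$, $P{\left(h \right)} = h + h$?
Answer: $-9906$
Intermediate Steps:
$P{\left(h \right)} = 2 h$
$w{\left(M \right)} = 3 + 3 M \left(-1 + M\right)$ ($w{\left(M \right)} = 3 + \left(M - 1\right) \left(M + 2 M\right) = 3 + \left(-1 + M\right) 3 M = 3 + 3 M \left(-1 + M\right)$)
$m{\left(C \right)} = 9 - 93 C$ ($m{\left(C \right)} = 9 - C \left(3 - -15 + 3 \left(-5\right)^{2}\right) = 9 - C \left(3 + 15 + 3 \cdot 25\right) = 9 - C \left(3 + 15 + 75\right) = 9 - C 93 = 9 - 93 C$)
$m{\left(\left(2 - 7\right) + 1 \right)} \left(-26\right) = \left(9 - 93 \left(\left(2 - 7\right) + 1\right)\right) \left(-26\right) = \left(9 - 93 \left(-5 + 1\right)\right) \left(-26\right) = \left(9 - -372\right) \left(-26\right) = \left(9 + 372\right) \left(-26\right) = 381 \left(-26\right) = -9906$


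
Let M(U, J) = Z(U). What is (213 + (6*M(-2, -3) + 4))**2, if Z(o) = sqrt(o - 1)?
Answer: 46981 + 2604*I*sqrt(3) ≈ 46981.0 + 4510.3*I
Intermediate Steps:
Z(o) = sqrt(-1 + o)
M(U, J) = sqrt(-1 + U)
(213 + (6*M(-2, -3) + 4))**2 = (213 + (6*sqrt(-1 - 2) + 4))**2 = (213 + (6*sqrt(-3) + 4))**2 = (213 + (6*(I*sqrt(3)) + 4))**2 = (213 + (6*I*sqrt(3) + 4))**2 = (213 + (4 + 6*I*sqrt(3)))**2 = (217 + 6*I*sqrt(3))**2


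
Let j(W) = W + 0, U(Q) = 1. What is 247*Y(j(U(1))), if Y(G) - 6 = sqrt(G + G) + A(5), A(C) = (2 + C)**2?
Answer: 13585 + 247*sqrt(2) ≈ 13934.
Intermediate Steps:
j(W) = W
Y(G) = 55 + sqrt(2)*sqrt(G) (Y(G) = 6 + (sqrt(G + G) + (2 + 5)**2) = 6 + (sqrt(2*G) + 7**2) = 6 + (sqrt(2)*sqrt(G) + 49) = 6 + (49 + sqrt(2)*sqrt(G)) = 55 + sqrt(2)*sqrt(G))
247*Y(j(U(1))) = 247*(55 + sqrt(2)*sqrt(1)) = 247*(55 + sqrt(2)*1) = 247*(55 + sqrt(2)) = 13585 + 247*sqrt(2)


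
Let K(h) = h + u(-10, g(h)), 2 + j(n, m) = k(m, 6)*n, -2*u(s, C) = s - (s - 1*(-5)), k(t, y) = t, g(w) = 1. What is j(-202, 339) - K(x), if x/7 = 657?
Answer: -146163/2 ≈ -73082.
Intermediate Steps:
u(s, C) = 5/2 (u(s, C) = -(s - (s - 1*(-5)))/2 = -(s - (s + 5))/2 = -(s - (5 + s))/2 = -(s + (-5 - s))/2 = -1/2*(-5) = 5/2)
j(n, m) = -2 + m*n
x = 4599 (x = 7*657 = 4599)
K(h) = 5/2 + h (K(h) = h + 5/2 = 5/2 + h)
j(-202, 339) - K(x) = (-2 + 339*(-202)) - (5/2 + 4599) = (-2 - 68478) - 1*9203/2 = -68480 - 9203/2 = -146163/2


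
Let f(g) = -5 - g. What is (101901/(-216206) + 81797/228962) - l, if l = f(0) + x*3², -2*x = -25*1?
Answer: -2663607229035/24751479086 ≈ -107.61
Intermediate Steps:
x = 25/2 (x = -(-25)/2 = -½*(-25) = 25/2 ≈ 12.500)
l = 215/2 (l = (-5 - 1*0) + (25/2)*3² = (-5 + 0) + (25/2)*9 = -5 + 225/2 = 215/2 ≈ 107.50)
(101901/(-216206) + 81797/228962) - l = (101901/(-216206) + 81797/228962) - 1*215/2 = (101901*(-1/216206) + 81797*(1/228962)) - 215/2 = (-101901/216206 + 81797/228962) - 215/2 = -1411613645/12375739543 - 215/2 = -2663607229035/24751479086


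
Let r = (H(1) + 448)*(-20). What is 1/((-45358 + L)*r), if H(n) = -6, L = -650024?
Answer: 1/6147176880 ≈ 1.6268e-10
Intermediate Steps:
r = -8840 (r = (-6 + 448)*(-20) = 442*(-20) = -8840)
1/((-45358 + L)*r) = 1/(-45358 - 650024*(-8840)) = -1/8840/(-695382) = -1/695382*(-1/8840) = 1/6147176880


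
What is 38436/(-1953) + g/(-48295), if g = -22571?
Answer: -604061819/31440045 ≈ -19.213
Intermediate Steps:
38436/(-1953) + g/(-48295) = 38436/(-1953) - 22571/(-48295) = 38436*(-1/1953) - 22571*(-1/48295) = -12812/651 + 22571/48295 = -604061819/31440045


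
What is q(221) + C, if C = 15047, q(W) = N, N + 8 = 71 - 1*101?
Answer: 15009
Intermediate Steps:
N = -38 (N = -8 + (71 - 1*101) = -8 + (71 - 101) = -8 - 30 = -38)
q(W) = -38
q(221) + C = -38 + 15047 = 15009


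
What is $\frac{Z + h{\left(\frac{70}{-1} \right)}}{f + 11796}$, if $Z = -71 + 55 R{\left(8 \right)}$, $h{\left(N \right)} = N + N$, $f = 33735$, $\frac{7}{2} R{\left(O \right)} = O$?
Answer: $- \frac{199}{106239} \approx -0.0018731$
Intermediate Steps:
$R{\left(O \right)} = \frac{2 O}{7}$
$h{\left(N \right)} = 2 N$
$Z = \frac{383}{7}$ ($Z = -71 + 55 \cdot \frac{2}{7} \cdot 8 = -71 + 55 \cdot \frac{16}{7} = -71 + \frac{880}{7} = \frac{383}{7} \approx 54.714$)
$\frac{Z + h{\left(\frac{70}{-1} \right)}}{f + 11796} = \frac{\frac{383}{7} + 2 \frac{70}{-1}}{33735 + 11796} = \frac{\frac{383}{7} + 2 \cdot 70 \left(-1\right)}{45531} = \left(\frac{383}{7} + 2 \left(-70\right)\right) \frac{1}{45531} = \left(\frac{383}{7} - 140\right) \frac{1}{45531} = \left(- \frac{597}{7}\right) \frac{1}{45531} = - \frac{199}{106239}$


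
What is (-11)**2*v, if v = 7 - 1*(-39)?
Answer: 5566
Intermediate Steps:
v = 46 (v = 7 + 39 = 46)
(-11)**2*v = (-11)**2*46 = 121*46 = 5566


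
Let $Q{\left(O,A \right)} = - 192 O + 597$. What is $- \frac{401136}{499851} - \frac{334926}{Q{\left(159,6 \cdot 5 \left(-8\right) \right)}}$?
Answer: $\frac{1569764590}{151121619} \approx 10.387$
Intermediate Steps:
$Q{\left(O,A \right)} = 597 - 192 O$
$- \frac{401136}{499851} - \frac{334926}{Q{\left(159,6 \cdot 5 \left(-8\right) \right)}} = - \frac{401136}{499851} - \frac{334926}{597 - 30528} = \left(-401136\right) \frac{1}{499851} - \frac{334926}{597 - 30528} = - \frac{133712}{166617} - \frac{334926}{-29931} = - \frac{133712}{166617} - - \frac{111642}{9977} = - \frac{133712}{166617} + \frac{111642}{9977} = \frac{1569764590}{151121619}$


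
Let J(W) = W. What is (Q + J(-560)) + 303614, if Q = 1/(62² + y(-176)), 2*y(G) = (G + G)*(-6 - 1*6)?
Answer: 1804989625/5956 ≈ 3.0305e+5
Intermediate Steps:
y(G) = -12*G (y(G) = ((G + G)*(-6 - 1*6))/2 = ((2*G)*(-6 - 6))/2 = ((2*G)*(-12))/2 = (-24*G)/2 = -12*G)
Q = 1/5956 (Q = 1/(62² - 12*(-176)) = 1/(3844 + 2112) = 1/5956 ≈ 0.00016790)
(Q + J(-560)) + 303614 = (1/5956 - 560) + 303614 = -3335359/5956 + 303614 = 1804989625/5956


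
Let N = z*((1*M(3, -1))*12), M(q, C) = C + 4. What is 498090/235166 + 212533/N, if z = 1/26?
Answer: 324877963417/2116494 ≈ 1.5350e+5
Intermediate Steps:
M(q, C) = 4 + C
z = 1/26 ≈ 0.038462
N = 18/13 (N = ((1*(4 - 1))*12)/26 = ((1*3)*12)/26 = (3*12)/26 = (1/26)*36 = 18/13 ≈ 1.3846)
498090/235166 + 212533/N = 498090/235166 + 212533/(18/13) = 498090*(1/235166) + 212533*(13/18) = 249045/117583 + 2762929/18 = 324877963417/2116494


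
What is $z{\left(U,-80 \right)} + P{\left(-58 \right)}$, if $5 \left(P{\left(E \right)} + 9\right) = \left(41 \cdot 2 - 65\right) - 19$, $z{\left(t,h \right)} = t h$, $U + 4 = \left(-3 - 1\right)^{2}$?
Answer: $- \frac{4847}{5} \approx -969.4$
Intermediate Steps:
$U = 12$ ($U = -4 + \left(-3 - 1\right)^{2} = -4 + \left(-4\right)^{2} = -4 + 16 = 12$)
$z{\left(t,h \right)} = h t$
$P{\left(E \right)} = - \frac{47}{5}$ ($P{\left(E \right)} = -9 + \frac{\left(41 \cdot 2 - 65\right) - 19}{5} = -9 + \frac{\left(82 - 65\right) - 19}{5} = -9 + \frac{17 - 19}{5} = -9 + \frac{1}{5} \left(-2\right) = -9 - \frac{2}{5} = - \frac{47}{5}$)
$z{\left(U,-80 \right)} + P{\left(-58 \right)} = \left(-80\right) 12 - \frac{47}{5} = -960 - \frac{47}{5} = - \frac{4847}{5}$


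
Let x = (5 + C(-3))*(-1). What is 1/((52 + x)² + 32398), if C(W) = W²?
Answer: 1/33842 ≈ 2.9549e-5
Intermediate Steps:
x = -14 (x = (5 + (-3)²)*(-1) = (5 + 9)*(-1) = 14*(-1) = -14)
1/((52 + x)² + 32398) = 1/((52 - 14)² + 32398) = 1/(38² + 32398) = 1/(1444 + 32398) = 1/33842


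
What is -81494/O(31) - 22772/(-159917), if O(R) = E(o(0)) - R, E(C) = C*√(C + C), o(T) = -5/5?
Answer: 404022485374/154000071 - 81494*I*√2/963 ≈ 2623.5 - 119.68*I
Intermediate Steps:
o(T) = -1 (o(T) = -5*⅕ = -1)
E(C) = √2*C^(3/2) (E(C) = C*√(2*C) = C*(√2*√C) = √2*C^(3/2))
O(R) = -R - I*√2 (O(R) = √2*(-1)^(3/2) - R = √2*(-I) - R = -I*√2 - R = -R - I*√2)
-81494/O(31) - 22772/(-159917) = -81494/(-1*31 - I*√2) - 22772/(-159917) = -81494/(-31 - I*√2) - 22772*(-1/159917) = -81494/(-31 - I*√2) + 22772/159917 = 22772/159917 - 81494/(-31 - I*√2)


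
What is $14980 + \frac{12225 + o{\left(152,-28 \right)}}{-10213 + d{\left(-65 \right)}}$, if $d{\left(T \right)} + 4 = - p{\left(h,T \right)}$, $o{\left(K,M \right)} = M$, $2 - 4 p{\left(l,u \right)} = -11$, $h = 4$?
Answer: $\frac{612348592}{40881} \approx 14979.0$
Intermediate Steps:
$p{\left(l,u \right)} = \frac{13}{4}$ ($p{\left(l,u \right)} = \frac{1}{2} - - \frac{11}{4} = \frac{1}{2} + \frac{11}{4} = \frac{13}{4}$)
$d{\left(T \right)} = - \frac{29}{4}$ ($d{\left(T \right)} = -4 - \frac{13}{4} = - \frac{29}{4}$)
$14980 + \frac{12225 + o{\left(152,-28 \right)}}{-10213 + d{\left(-65 \right)}} = 14980 + \frac{12225 - 28}{-10213 - \frac{29}{4}} = 14980 + \frac{12197}{- \frac{40881}{4}} = 14980 + 12197 \left(- \frac{4}{40881}\right) = 14980 - \frac{48788}{40881} = \frac{612348592}{40881}$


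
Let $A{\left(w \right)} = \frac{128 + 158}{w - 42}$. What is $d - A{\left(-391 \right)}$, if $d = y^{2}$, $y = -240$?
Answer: $\frac{24941086}{433} \approx 57601.0$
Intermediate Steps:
$A{\left(w \right)} = \frac{286}{-42 + w}$
$d = 57600$ ($d = \left(-240\right)^{2} = 57600$)
$d - A{\left(-391 \right)} = 57600 - \frac{286}{-42 - 391} = 57600 - \frac{286}{-433} = 57600 - 286 \left(- \frac{1}{433}\right) = 57600 - - \frac{286}{433} = 57600 + \frac{286}{433} = \frac{24941086}{433}$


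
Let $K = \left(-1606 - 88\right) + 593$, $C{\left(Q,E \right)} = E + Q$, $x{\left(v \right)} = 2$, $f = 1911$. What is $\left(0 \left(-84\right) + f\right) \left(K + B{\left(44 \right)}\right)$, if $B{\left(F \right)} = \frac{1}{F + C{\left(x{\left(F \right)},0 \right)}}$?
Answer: $- \frac{96782595}{46} \approx -2.104 \cdot 10^{6}$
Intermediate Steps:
$K = -1101$ ($K = -1694 + 593 = -1101$)
$B{\left(F \right)} = \frac{1}{2 + F}$ ($B{\left(F \right)} = \frac{1}{F + \left(0 + 2\right)} = \frac{1}{F + 2} = \frac{1}{2 + F}$)
$\left(0 \left(-84\right) + f\right) \left(K + B{\left(44 \right)}\right) = \left(0 \left(-84\right) + 1911\right) \left(-1101 + \frac{1}{2 + 44}\right) = \left(0 + 1911\right) \left(-1101 + \frac{1}{46}\right) = 1911 \left(-1101 + \frac{1}{46}\right) = 1911 \left(- \frac{50645}{46}\right) = - \frac{96782595}{46}$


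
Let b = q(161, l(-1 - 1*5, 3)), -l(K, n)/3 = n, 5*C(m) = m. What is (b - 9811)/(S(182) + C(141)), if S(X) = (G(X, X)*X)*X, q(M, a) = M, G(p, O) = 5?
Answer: -48250/828241 ≈ -0.058256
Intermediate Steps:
C(m) = m/5
l(K, n) = -3*n
S(X) = 5*X**2 (S(X) = (5*X)*X = 5*X**2)
b = 161
(b - 9811)/(S(182) + C(141)) = (161 - 9811)/(5*182**2 + (1/5)*141) = -9650/(5*33124 + 141/5) = -9650/(165620 + 141/5) = -9650/828241/5 = -9650*5/828241 = -48250/828241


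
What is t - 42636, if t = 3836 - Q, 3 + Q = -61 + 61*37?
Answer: -40993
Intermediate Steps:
Q = 2193 (Q = -3 + (-61 + 61*37) = -3 + (-61 + 2257) = -3 + 2196 = 2193)
t = 1643 (t = 3836 - 1*2193 = 3836 - 2193 = 1643)
t - 42636 = 1643 - 42636 = -40993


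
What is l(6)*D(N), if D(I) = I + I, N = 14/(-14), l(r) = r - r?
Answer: 0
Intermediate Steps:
l(r) = 0
N = -1 (N = 14*(-1/14) = -1)
D(I) = 2*I
l(6)*D(N) = 0*(2*(-1)) = 0*(-2) = 0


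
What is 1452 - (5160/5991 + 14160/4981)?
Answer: 14406281924/9947057 ≈ 1448.3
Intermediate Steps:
1452 - (5160/5991 + 14160/4981) = 1452 - (5160*(1/5991) + 14160*(1/4981)) = 1452 - (1720/1997 + 14160/4981) = 1452 - 1*36844840/9947057 = 1452 - 36844840/9947057 = 14406281924/9947057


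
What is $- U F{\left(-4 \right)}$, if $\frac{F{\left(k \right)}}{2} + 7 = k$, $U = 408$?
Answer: $8976$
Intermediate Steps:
$F{\left(k \right)} = -14 + 2 k$
$- U F{\left(-4 \right)} = - 408 \left(-14 + 2 \left(-4\right)\right) = - 408 \left(-14 - 8\right) = - 408 \left(-22\right) = \left(-1\right) \left(-8976\right) = 8976$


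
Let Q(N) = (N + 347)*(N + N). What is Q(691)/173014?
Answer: 717258/86507 ≈ 8.2913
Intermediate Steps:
Q(N) = 2*N*(347 + N) (Q(N) = (347 + N)*(2*N) = 2*N*(347 + N))
Q(691)/173014 = (2*691*(347 + 691))/173014 = (2*691*1038)*(1/173014) = 1434516*(1/173014) = 717258/86507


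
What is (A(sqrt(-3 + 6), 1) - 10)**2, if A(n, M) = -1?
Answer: 121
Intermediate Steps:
(A(sqrt(-3 + 6), 1) - 10)**2 = (-1 - 10)**2 = (-11)**2 = 121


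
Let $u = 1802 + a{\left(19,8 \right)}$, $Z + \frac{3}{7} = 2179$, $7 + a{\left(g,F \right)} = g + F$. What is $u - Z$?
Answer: $- \frac{2496}{7} \approx -356.57$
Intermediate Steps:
$a{\left(g,F \right)} = -7 + F + g$ ($a{\left(g,F \right)} = -7 + \left(g + F\right) = -7 + \left(F + g\right) = -7 + F + g$)
$Z = \frac{15250}{7}$ ($Z = - \frac{3}{7} + 2179 = \frac{15250}{7} \approx 2178.6$)
$u = 1822$ ($u = 1802 + \left(-7 + 8 + 19\right) = 1802 + 20 = 1822$)
$u - Z = 1822 - \frac{15250}{7} = - \frac{2496}{7}$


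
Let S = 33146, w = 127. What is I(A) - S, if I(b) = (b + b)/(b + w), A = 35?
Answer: -2684791/81 ≈ -33146.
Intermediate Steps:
I(b) = 2*b/(127 + b) (I(b) = (b + b)/(b + 127) = (2*b)/(127 + b) = 2*b/(127 + b))
I(A) - S = 2*35/(127 + 35) - 1*33146 = 2*35/162 - 33146 = 2*35*(1/162) - 33146 = 35/81 - 33146 = -2684791/81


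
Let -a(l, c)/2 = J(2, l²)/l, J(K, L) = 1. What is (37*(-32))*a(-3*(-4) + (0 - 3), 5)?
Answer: 2368/9 ≈ 263.11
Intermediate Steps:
a(l, c) = -2/l
(37*(-32))*a(-3*(-4) + (0 - 3), 5) = (37*(-32))*(-2/(-3*(-4) + (0 - 3))) = -(-2368)/(12 - 3) = -(-2368)/9 = -1184*(-2/9) = 2368/9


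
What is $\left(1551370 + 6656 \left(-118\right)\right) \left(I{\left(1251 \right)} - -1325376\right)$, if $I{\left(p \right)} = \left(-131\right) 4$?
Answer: $1014786287624$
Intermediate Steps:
$I{\left(p \right)} = -524$
$\left(1551370 + 6656 \left(-118\right)\right) \left(I{\left(1251 \right)} - -1325376\right) = \left(1551370 + 6656 \left(-118\right)\right) \left(-524 - -1325376\right) = \left(1551370 - 785408\right) \left(-524 + 1325376\right) = 765962 \cdot 1324852 = 1014786287624$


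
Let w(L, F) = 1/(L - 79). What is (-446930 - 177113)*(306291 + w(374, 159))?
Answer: -955693783142/5 ≈ -1.9114e+11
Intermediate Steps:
w(L, F) = 1/(-79 + L)
(-446930 - 177113)*(306291 + w(374, 159)) = (-446930 - 177113)*(306291 + 1/(-79 + 374)) = -624043*(306291 + 1/295) = -624043*90355846/295 = -955693783142/5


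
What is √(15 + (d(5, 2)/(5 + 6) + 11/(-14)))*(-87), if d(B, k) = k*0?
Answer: -87*√2786/14 ≈ -328.01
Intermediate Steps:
d(B, k) = 0
√(15 + (d(5, 2)/(5 + 6) + 11/(-14)))*(-87) = √(15 + (0/(5 + 6) + 11/(-14)))*(-87) = √(15 + (0/11 + 11*(-1/14)))*(-87) = √(15 + (0*(1/11) - 11/14))*(-87) = √(15 + (0 - 11/14))*(-87) = √(15 - 11/14)*(-87) = √(199/14)*(-87) = (√2786/14)*(-87) = -87*√2786/14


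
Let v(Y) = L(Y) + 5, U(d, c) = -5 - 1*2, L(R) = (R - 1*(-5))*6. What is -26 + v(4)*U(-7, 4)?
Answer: -439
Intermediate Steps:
L(R) = 30 + 6*R (L(R) = (R + 5)*6 = (5 + R)*6 = 30 + 6*R)
U(d, c) = -7 (U(d, c) = -5 - 2 = -7)
v(Y) = 35 + 6*Y (v(Y) = (30 + 6*Y) + 5 = 35 + 6*Y)
-26 + v(4)*U(-7, 4) = -26 + (35 + 6*4)*(-7) = -26 + (35 + 24)*(-7) = -26 + 59*(-7) = -26 - 413 = -439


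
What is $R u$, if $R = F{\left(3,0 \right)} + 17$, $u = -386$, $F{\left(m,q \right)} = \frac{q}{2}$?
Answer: $-6562$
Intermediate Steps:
$F{\left(m,q \right)} = \frac{q}{2}$ ($F{\left(m,q \right)} = q \frac{1}{2} = \frac{q}{2}$)
$R = 17$ ($R = \frac{1}{2} \cdot 0 + 17 = 0 + 17 = 17$)
$R u = 17 \left(-386\right) = -6562$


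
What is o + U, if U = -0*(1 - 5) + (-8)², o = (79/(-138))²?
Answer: 1225057/19044 ≈ 64.328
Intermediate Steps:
o = 6241/19044 (o = (79*(-1/138))² = (-79/138)² = 6241/19044 ≈ 0.32771)
U = 64 (U = -0*(-4) + 64 = -55*0 + 64 = 0 + 64 = 64)
o + U = 6241/19044 + 64 = 1225057/19044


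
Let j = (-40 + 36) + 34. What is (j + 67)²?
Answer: 9409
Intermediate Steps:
j = 30 (j = -4 + 34 = 30)
(j + 67)² = (30 + 67)² = 97² = 9409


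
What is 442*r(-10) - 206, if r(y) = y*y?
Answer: 43994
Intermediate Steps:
r(y) = y**2
442*r(-10) - 206 = 442*(-10)**2 - 206 = 442*100 - 206 = 44200 - 206 = 43994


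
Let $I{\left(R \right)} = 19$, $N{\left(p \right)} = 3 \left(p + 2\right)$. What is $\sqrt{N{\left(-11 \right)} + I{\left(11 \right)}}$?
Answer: $2 i \sqrt{2} \approx 2.8284 i$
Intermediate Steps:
$N{\left(p \right)} = 6 + 3 p$ ($N{\left(p \right)} = 3 \left(2 + p\right) = 6 + 3 p$)
$\sqrt{N{\left(-11 \right)} + I{\left(11 \right)}} = \sqrt{\left(6 + 3 \left(-11\right)\right) + 19} = \sqrt{\left(6 - 33\right) + 19} = \sqrt{-27 + 19} = \sqrt{-8} = 2 i \sqrt{2}$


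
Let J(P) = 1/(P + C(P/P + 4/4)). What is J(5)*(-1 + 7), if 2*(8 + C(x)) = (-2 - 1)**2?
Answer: 4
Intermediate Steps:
C(x) = -7/2 (C(x) = -8 + (-2 - 1)**2/2 = -8 + (1/2)*(-3)**2 = -8 + (1/2)*9 = -8 + 9/2 = -7/2)
J(P) = 1/(-7/2 + P) (J(P) = 1/(P - 7/2) = 1/(-7/2 + P))
J(5)*(-1 + 7) = (2/(-7 + 2*5))*(-1 + 7) = (2/(-7 + 10))*6 = (2/3)*6 = 4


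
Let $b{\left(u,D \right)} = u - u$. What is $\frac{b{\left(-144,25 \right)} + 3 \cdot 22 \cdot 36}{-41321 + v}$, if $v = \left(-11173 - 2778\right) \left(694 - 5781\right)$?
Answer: $\frac{33}{985103} \approx 3.3499 \cdot 10^{-5}$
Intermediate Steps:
$b{\left(u,D \right)} = 0$
$v = 70968737$ ($v = \left(-13951\right) \left(-5087\right) = 70968737$)
$\frac{b{\left(-144,25 \right)} + 3 \cdot 22 \cdot 36}{-41321 + v} = \frac{0 + 3 \cdot 22 \cdot 36}{-41321 + 70968737} = \frac{0 + 66 \cdot 36}{70927416} = \left(0 + 2376\right) \frac{1}{70927416} = 2376 \cdot \frac{1}{70927416} = \frac{33}{985103}$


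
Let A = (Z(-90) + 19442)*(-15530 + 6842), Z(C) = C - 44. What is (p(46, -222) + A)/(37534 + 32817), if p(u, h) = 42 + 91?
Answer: -167747771/70351 ≈ -2384.4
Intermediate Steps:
p(u, h) = 133
Z(C) = -44 + C
A = -167747904 (A = ((-44 - 90) + 19442)*(-15530 + 6842) = (-134 + 19442)*(-8688) = 19308*(-8688) = -167747904)
(p(46, -222) + A)/(37534 + 32817) = (133 - 167747904)/(37534 + 32817) = -167747771/70351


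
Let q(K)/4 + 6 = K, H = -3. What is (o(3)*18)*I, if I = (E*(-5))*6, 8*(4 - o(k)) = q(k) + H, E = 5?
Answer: -31725/2 ≈ -15863.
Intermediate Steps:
q(K) = -24 + 4*K
o(k) = 59/8 - k/2 (o(k) = 4 - ((-24 + 4*k) - 3)/8 = 4 - (-27 + 4*k)/8 = 4 + (27/8 - k/2) = 59/8 - k/2)
I = -150 (I = (5*(-5))*6 = -25*6 = -150)
(o(3)*18)*I = ((59/8 - ½*3)*18)*(-150) = ((59/8 - 3/2)*18)*(-150) = ((47/8)*18)*(-150) = (423/4)*(-150) = -31725/2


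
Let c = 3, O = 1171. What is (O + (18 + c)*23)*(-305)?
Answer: -504470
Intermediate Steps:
(O + (18 + c)*23)*(-305) = (1171 + (18 + 3)*23)*(-305) = (1171 + 21*23)*(-305) = (1171 + 483)*(-305) = 1654*(-305) = -504470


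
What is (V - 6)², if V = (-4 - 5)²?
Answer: 5625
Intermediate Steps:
V = 81 (V = (-9)² = 81)
(V - 6)² = (81 - 6)² = 75² = 5625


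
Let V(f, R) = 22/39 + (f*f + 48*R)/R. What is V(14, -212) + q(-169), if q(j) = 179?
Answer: 468464/2067 ≈ 226.64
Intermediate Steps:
V(f, R) = 22/39 + (f**2 + 48*R)/R (V(f, R) = 22*(1/39) + (f**2 + 48*R)/R = 22/39 + (f**2 + 48*R)/R)
V(14, -212) + q(-169) = (1894/39 + 14**2/(-212)) + 179 = (1894/39 - 1/212*196) + 179 = (1894/39 - 49/53) + 179 = 98471/2067 + 179 = 468464/2067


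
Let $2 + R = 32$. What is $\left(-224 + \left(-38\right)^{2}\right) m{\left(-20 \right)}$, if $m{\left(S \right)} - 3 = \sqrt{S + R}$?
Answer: $3660 + 1220 \sqrt{10} \approx 7518.0$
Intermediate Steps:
$R = 30$ ($R = -2 + 32 = 30$)
$m{\left(S \right)} = 3 + \sqrt{30 + S}$ ($m{\left(S \right)} = 3 + \sqrt{S + 30} = 3 + \sqrt{30 + S}$)
$\left(-224 + \left(-38\right)^{2}\right) m{\left(-20 \right)} = \left(-224 + \left(-38\right)^{2}\right) \left(3 + \sqrt{30 - 20}\right) = \left(-224 + 1444\right) \left(3 + \sqrt{10}\right) = 1220 \left(3 + \sqrt{10}\right) = 3660 + 1220 \sqrt{10}$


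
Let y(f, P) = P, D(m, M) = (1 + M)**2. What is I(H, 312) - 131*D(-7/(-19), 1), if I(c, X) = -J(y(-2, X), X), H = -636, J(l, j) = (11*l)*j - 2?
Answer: -1071306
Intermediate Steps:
J(l, j) = -2 + 11*j*l (J(l, j) = 11*j*l - 2 = -2 + 11*j*l)
I(c, X) = 2 - 11*X**2 (I(c, X) = -(-2 + 11*X*X) = -(-2 + 11*X**2) = 2 - 11*X**2)
I(H, 312) - 131*D(-7/(-19), 1) = (2 - 11*312**2) - 131*(1 + 1)**2 = (2 - 11*97344) - 131*2**2 = (2 - 1070784) - 131*4 = -1070782 - 524 = -1071306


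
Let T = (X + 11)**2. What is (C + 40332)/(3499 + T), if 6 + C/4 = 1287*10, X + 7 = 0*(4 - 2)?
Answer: 91788/3515 ≈ 26.113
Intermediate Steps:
X = -7 (X = -7 + 0*(4 - 2) = -7 + 0*2 = -7 + 0 = -7)
C = 51456 (C = -24 + 4*(1287*10) = -24 + 4*12870 = -24 + 51480 = 51456)
T = 16 (T = (-7 + 11)**2 = 4**2 = 16)
(C + 40332)/(3499 + T) = (51456 + 40332)/(3499 + 16) = 91788/3515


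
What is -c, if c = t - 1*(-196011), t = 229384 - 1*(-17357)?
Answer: -442752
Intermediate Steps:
t = 246741 (t = 229384 + 17357 = 246741)
c = 442752 (c = 246741 - 1*(-196011) = 246741 + 196011 = 442752)
-c = -1*442752 = -442752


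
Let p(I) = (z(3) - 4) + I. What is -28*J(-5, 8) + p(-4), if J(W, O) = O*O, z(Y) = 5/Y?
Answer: -5395/3 ≈ -1798.3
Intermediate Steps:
J(W, O) = O²
p(I) = -7/3 + I (p(I) = (5/3 - 4) + I = -7/3 + I)
-28*J(-5, 8) + p(-4) = -28*8² + (-7/3 - 4) = -28*64 - 19/3 = -1792 - 19/3 = -5395/3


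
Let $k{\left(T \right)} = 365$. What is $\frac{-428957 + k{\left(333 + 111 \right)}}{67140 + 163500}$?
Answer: $- \frac{8929}{4805} \approx -1.8583$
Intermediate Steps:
$\frac{-428957 + k{\left(333 + 111 \right)}}{67140 + 163500} = \frac{-428957 + 365}{67140 + 163500} = - \frac{428592}{230640} = \left(-428592\right) \frac{1}{230640} = - \frac{8929}{4805}$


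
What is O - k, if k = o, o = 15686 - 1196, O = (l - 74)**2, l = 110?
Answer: -13194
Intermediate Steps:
O = 1296 (O = (110 - 74)**2 = 36**2 = 1296)
o = 14490
k = 14490
O - k = 1296 - 1*14490 = 1296 - 14490 = -13194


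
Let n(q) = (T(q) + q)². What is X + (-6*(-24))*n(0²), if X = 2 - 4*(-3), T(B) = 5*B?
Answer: 14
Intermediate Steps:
n(q) = 36*q² (n(q) = (5*q + q)² = (6*q)² = 36*q²)
X = 14 (X = 2 + 12 = 14)
X + (-6*(-24))*n(0²) = 14 + (-6*(-24))*(36*(0²)²) = 14 + 144*(36*0²) = 14 + 144*(36*0) = 14 + 144*0 = 14 + 0 = 14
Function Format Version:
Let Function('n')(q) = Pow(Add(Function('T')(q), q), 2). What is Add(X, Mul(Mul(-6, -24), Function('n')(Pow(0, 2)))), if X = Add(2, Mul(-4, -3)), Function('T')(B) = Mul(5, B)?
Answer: 14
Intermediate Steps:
Function('n')(q) = Mul(36, Pow(q, 2)) (Function('n')(q) = Pow(Add(Mul(5, q), q), 2) = Pow(Mul(6, q), 2) = Mul(36, Pow(q, 2)))
X = 14 (X = Add(2, 12) = 14)
Add(X, Mul(Mul(-6, -24), Function('n')(Pow(0, 2)))) = Add(14, Mul(Mul(-6, -24), Mul(36, Pow(Pow(0, 2), 2)))) = Add(14, Mul(144, Mul(36, Pow(0, 2)))) = Add(14, Mul(144, Mul(36, 0))) = Add(14, Mul(144, 0)) = Add(14, 0) = 14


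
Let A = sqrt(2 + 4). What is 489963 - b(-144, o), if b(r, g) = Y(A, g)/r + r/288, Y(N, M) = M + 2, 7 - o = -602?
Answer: 70555355/144 ≈ 4.8997e+5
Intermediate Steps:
o = 609 (o = 7 - 1*(-602) = 7 + 602 = 609)
A = sqrt(6) ≈ 2.4495
Y(N, M) = 2 + M
b(r, g) = r/288 + (2 + g)/r (b(r, g) = (2 + g)/r + r/288 = r/288 + (2 + g)/r)
489963 - b(-144, o) = 489963 - (2 + 609 + (1/288)*(-144)**2)/(-144) = 489963 - (-1)*(2 + 609 + (1/288)*20736)/144 = 489963 - (-1)*(2 + 609 + 72)/144 = 489963 - (-1)*683/144 = 489963 - 1*(-683/144) = 489963 + 683/144 = 70555355/144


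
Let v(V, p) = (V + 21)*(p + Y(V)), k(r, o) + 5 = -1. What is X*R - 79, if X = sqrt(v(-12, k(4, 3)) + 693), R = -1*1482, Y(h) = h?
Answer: -79 - 4446*sqrt(59) ≈ -34229.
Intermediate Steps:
k(r, o) = -6 (k(r, o) = -5 - 1 = -6)
v(V, p) = (21 + V)*(V + p) (v(V, p) = (V + 21)*(p + V) = (21 + V)*(V + p))
R = -1482
X = 3*sqrt(59) (X = sqrt(((-12)**2 + 21*(-12) + 21*(-6) - 12*(-6)) + 693) = sqrt((144 - 252 - 126 + 72) + 693) = sqrt(-162 + 693) = sqrt(531) = 3*sqrt(59) ≈ 23.043)
X*R - 79 = (3*sqrt(59))*(-1482) - 79 = -4446*sqrt(59) - 79 = -79 - 4446*sqrt(59)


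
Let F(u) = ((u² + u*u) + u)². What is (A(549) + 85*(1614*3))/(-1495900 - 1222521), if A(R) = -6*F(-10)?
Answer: -194970/2718421 ≈ -0.071722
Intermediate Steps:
F(u) = (u + 2*u²)² (F(u) = ((u² + u²) + u)² = (2*u² + u)² = (u + 2*u²)²)
A(R) = -216600 (A(R) = -6*(-10)²*(1 + 2*(-10))² = -600*(1 - 20)² = -600*(-19)² = -600*361 = -6*36100 = -216600)
(A(549) + 85*(1614*3))/(-1495900 - 1222521) = (-216600 + 85*(1614*3))/(-1495900 - 1222521) = (-216600 + 85*4842)/(-2718421) = (-216600 + 411570)*(-1/2718421) = 194970*(-1/2718421) = -194970/2718421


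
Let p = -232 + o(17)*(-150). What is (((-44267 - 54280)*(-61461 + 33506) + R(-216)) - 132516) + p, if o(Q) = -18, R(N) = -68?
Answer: 2754751269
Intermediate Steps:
p = 2468 (p = -232 - 18*(-150) = -232 + 2700 = 2468)
(((-44267 - 54280)*(-61461 + 33506) + R(-216)) - 132516) + p = (((-44267 - 54280)*(-61461 + 33506) - 68) - 132516) + 2468 = ((-98547*(-27955) - 68) - 132516) + 2468 = ((2754881385 - 68) - 132516) + 2468 = (2754881317 - 132516) + 2468 = 2754748801 + 2468 = 2754751269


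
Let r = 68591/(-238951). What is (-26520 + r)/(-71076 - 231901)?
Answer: 6337049111/72396657127 ≈ 0.087532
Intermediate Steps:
r = -68591/238951 (r = 68591*(-1/238951) = -68591/238951 ≈ -0.28705)
(-26520 + r)/(-71076 - 231901) = (-26520 - 68591/238951)/(-71076 - 231901) = -6337049111/238951/(-302977) = -6337049111/238951*(-1/302977) = 6337049111/72396657127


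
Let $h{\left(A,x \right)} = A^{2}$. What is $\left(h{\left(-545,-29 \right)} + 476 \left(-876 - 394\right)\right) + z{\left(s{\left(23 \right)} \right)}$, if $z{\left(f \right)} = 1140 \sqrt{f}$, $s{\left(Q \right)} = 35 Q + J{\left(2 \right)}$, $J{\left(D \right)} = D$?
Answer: $-307495 + 1140 \sqrt{807} \approx -2.7511 \cdot 10^{5}$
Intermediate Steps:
$s{\left(Q \right)} = 2 + 35 Q$ ($s{\left(Q \right)} = 35 Q + 2 = 2 + 35 Q$)
$\left(h{\left(-545,-29 \right)} + 476 \left(-876 - 394\right)\right) + z{\left(s{\left(23 \right)} \right)} = \left(\left(-545\right)^{2} + 476 \left(-876 - 394\right)\right) + 1140 \sqrt{2 + 35 \cdot 23} = \left(297025 + 476 \left(-1270\right)\right) + 1140 \sqrt{2 + 805} = \left(297025 - 604520\right) + 1140 \sqrt{807} = -307495 + 1140 \sqrt{807}$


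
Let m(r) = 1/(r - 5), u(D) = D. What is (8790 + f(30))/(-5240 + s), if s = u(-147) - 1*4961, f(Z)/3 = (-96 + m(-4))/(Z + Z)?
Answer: -316267/372528 ≈ -0.84898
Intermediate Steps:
m(r) = 1/(-5 + r)
f(Z) = -865/(6*Z) (f(Z) = 3*((-96 + 1/(-5 - 4))/(Z + Z)) = 3*((-96 + 1/(-9))/((2*Z))) = 3*((-96 - ⅑)*(1/(2*Z))) = 3*(-865/(18*Z)) = -865/(6*Z))
s = -5108 (s = -147 - 1*4961 = -147 - 4961 = -5108)
(8790 + f(30))/(-5240 + s) = (8790 - 865/6/30)/(-5240 - 5108) = (8790 - 865/6*1/30)/(-10348) = (8790 - 173/36)*(-1/10348) = (316267/36)*(-1/10348) = -316267/372528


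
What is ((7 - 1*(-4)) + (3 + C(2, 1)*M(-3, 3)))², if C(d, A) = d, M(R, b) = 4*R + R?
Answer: 256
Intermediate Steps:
M(R, b) = 5*R
((7 - 1*(-4)) + (3 + C(2, 1)*M(-3, 3)))² = ((7 - 1*(-4)) + (3 + 2*(5*(-3))))² = ((7 + 4) + (3 + 2*(-15)))² = (11 + (3 - 30))² = (11 - 27)² = (-16)² = 256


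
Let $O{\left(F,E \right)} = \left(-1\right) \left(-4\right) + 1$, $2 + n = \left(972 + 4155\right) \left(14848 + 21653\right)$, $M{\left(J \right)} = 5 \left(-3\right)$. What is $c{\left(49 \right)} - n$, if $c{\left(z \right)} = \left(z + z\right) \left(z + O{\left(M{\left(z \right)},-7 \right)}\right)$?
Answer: $-187135333$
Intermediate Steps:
$M{\left(J \right)} = -15$
$n = 187140625$ ($n = -2 + \left(972 + 4155\right) \left(14848 + 21653\right) = -2 + 5127 \cdot 36501 = -2 + 187140627 = 187140625$)
$O{\left(F,E \right)} = 5$ ($O{\left(F,E \right)} = 4 + 1 = 5$)
$c{\left(z \right)} = 2 z \left(5 + z\right)$ ($c{\left(z \right)} = \left(z + z\right) \left(z + 5\right) = 2 z \left(5 + z\right)$)
$c{\left(49 \right)} - n = 2 \cdot 49 \left(5 + 49\right) - 187140625 = 2 \cdot 49 \cdot 54 - 187140625 = 5292 - 187140625 = -187135333$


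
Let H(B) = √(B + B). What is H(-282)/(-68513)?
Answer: -2*I*√141/68513 ≈ -0.00034663*I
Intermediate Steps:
H(B) = √2*√B (H(B) = √(2*B) = √2*√B)
H(-282)/(-68513) = (√2*√(-282))/(-68513) = (√2*(I*√282))*(-1/68513) = (2*I*√141)*(-1/68513) = -2*I*√141/68513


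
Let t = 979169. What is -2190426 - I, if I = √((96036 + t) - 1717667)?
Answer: -2190426 - I*√642462 ≈ -2.1904e+6 - 801.54*I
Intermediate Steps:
I = I*√642462 (I = √((96036 + 979169) - 1717667) = √(1075205 - 1717667) = √(-642462) = I*√642462 ≈ 801.54*I)
-2190426 - I = -2190426 - I*√642462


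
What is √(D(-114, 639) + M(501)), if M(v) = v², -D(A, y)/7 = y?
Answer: 48*√107 ≈ 496.52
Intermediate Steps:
D(A, y) = -7*y
√(D(-114, 639) + M(501)) = √(-7*639 + 501²) = √(-4473 + 251001) = √246528 = 48*√107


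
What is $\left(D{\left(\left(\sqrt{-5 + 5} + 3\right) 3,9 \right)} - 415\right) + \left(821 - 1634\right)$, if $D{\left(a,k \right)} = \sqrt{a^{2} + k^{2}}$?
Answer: $-1228 + 9 \sqrt{2} \approx -1215.3$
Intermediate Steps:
$\left(D{\left(\left(\sqrt{-5 + 5} + 3\right) 3,9 \right)} - 415\right) + \left(821 - 1634\right) = \left(\sqrt{\left(\left(\sqrt{-5 + 5} + 3\right) 3\right)^{2} + 9^{2}} - 415\right) + \left(821 - 1634\right) = \left(\sqrt{\left(\left(\sqrt{0} + 3\right) 3\right)^{2} + 81} - 415\right) - 813 = \left(\sqrt{\left(\left(0 + 3\right) 3\right)^{2} + 81} - 415\right) - 813 = \left(\sqrt{\left(3 \cdot 3\right)^{2} + 81} - 415\right) - 813 = \left(\sqrt{9^{2} + 81} - 415\right) - 813 = \left(\sqrt{81 + 81} - 415\right) - 813 = \left(\sqrt{162} - 415\right) - 813 = \left(9 \sqrt{2} - 415\right) - 813 = \left(-415 + 9 \sqrt{2}\right) - 813 = -1228 + 9 \sqrt{2}$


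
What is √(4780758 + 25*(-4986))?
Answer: 2*√1164027 ≈ 2157.8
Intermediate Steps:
√(4780758 + 25*(-4986)) = √(4780758 - 124650) = √4656108 = 2*√1164027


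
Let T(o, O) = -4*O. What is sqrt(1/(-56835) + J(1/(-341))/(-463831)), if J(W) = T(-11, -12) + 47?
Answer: 2*I*sqrt(4293431954916585)/8787278295 ≈ 0.014913*I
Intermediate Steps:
J(W) = 95 (J(W) = -4*(-12) + 47 = 48 + 47 = 95)
sqrt(1/(-56835) + J(1/(-341))/(-463831)) = sqrt(1/(-56835) + 95/(-463831)) = sqrt(-1/56835 + 95*(-1/463831)) = sqrt(-1/56835 - 95/463831) = sqrt(-5863156/26361834885) = 2*I*sqrt(4293431954916585)/8787278295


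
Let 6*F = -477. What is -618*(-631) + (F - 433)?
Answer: 778891/2 ≈ 3.8945e+5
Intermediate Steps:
F = -159/2 (F = (⅙)*(-477) = -159/2 ≈ -79.500)
-618*(-631) + (F - 433) = -618*(-631) + (-159/2 - 433) = 389958 - 1025/2 = 778891/2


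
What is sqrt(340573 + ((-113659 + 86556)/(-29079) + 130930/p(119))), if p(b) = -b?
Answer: 2*sqrt(12546250536226190)/384489 ≈ 582.64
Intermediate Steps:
sqrt(340573 + ((-113659 + 86556)/(-29079) + 130930/p(119))) = sqrt(340573 + ((-113659 + 86556)/(-29079) + 130930/((-1*119)))) = sqrt(340573 + (-27103*(-1/29079) + 130930/(-119))) = sqrt(340573 + (27103/29079 + 130930*(-1/119))) = sqrt(340573 + (27103/29079 - 130930/119)) = sqrt(340573 - 3804088213/3460401) = sqrt(1174715061560/3460401) = 2*sqrt(12546250536226190)/384489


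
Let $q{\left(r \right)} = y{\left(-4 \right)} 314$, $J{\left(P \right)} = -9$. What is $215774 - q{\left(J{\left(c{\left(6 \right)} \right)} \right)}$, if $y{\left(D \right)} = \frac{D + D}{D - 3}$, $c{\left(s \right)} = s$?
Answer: $\frac{1507906}{7} \approx 2.1542 \cdot 10^{5}$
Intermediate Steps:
$y{\left(D \right)} = \frac{2 D}{-3 + D}$
$q{\left(r \right)} = \frac{2512}{7}$ ($q{\left(r \right)} = 2 \left(-4\right) \frac{1}{-3 - 4} \cdot 314 = 2 \left(-4\right) \frac{1}{-7} \cdot 314 = 2 \left(-4\right) \left(- \frac{1}{7}\right) 314 = \frac{8}{7} \cdot 314 = \frac{2512}{7}$)
$215774 - q{\left(J{\left(c{\left(6 \right)} \right)} \right)} = 215774 - \frac{2512}{7} = \frac{1507906}{7}$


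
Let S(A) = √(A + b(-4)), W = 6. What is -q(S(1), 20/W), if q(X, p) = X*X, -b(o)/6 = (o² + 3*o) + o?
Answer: -1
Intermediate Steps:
b(o) = -24*o - 6*o² (b(o) = -6*((o² + 3*o) + o) = -6*(o² + 4*o) = -24*o - 6*o²)
S(A) = √A (S(A) = √(A - 6*(-4)*(4 - 4)) = √(A - 6*(-4)*0) = √(A + 0) = √A)
q(X, p) = X²
-q(S(1), 20/W) = -(√1)² = -1*1² = -1*1 = -1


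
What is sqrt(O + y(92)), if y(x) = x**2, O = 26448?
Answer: 4*sqrt(2182) ≈ 186.85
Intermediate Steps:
sqrt(O + y(92)) = sqrt(26448 + 92**2) = sqrt(26448 + 8464) = sqrt(34912) = 4*sqrt(2182)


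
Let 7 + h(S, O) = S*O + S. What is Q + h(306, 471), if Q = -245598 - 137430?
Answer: -238603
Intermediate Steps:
h(S, O) = -7 + S + O*S (h(S, O) = -7 + (S*O + S) = -7 + (O*S + S) = -7 + (S + O*S) = -7 + S + O*S)
Q = -383028
Q + h(306, 471) = -383028 + (-7 + 306 + 471*306) = -383028 + (-7 + 306 + 144126) = -383028 + 144425 = -238603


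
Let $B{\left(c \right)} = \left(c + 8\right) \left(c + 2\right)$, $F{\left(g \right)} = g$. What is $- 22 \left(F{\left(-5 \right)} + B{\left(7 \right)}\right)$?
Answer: $-2860$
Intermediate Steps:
$B{\left(c \right)} = \left(2 + c\right) \left(8 + c\right)$ ($B{\left(c \right)} = \left(8 + c\right) \left(2 + c\right) = \left(2 + c\right) \left(8 + c\right)$)
$- 22 \left(F{\left(-5 \right)} + B{\left(7 \right)}\right) = - 22 \left(-5 + \left(16 + 7^{2} + 10 \cdot 7\right)\right) = - 22 \left(-5 + \left(16 + 49 + 70\right)\right) = - 22 \left(-5 + 135\right) = \left(-22\right) 130 = -2860$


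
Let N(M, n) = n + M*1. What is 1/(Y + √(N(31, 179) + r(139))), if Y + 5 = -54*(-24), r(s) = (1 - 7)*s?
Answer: 1291/1667305 - 4*I*√39/1667305 ≈ 0.0007743 - 1.4982e-5*I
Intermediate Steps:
r(s) = -6*s
N(M, n) = M + n (N(M, n) = n + M = M + n)
Y = 1291 (Y = -5 - 54*(-24) = -5 + 1296 = 1291)
1/(Y + √(N(31, 179) + r(139))) = 1/(1291 + √((31 + 179) - 6*139)) = 1/(1291 + √(210 - 834)) = 1/(1291 + √(-624)) = 1/(1291 + 4*I*√39)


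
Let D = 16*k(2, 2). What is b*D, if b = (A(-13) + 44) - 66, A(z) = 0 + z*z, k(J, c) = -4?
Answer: -9408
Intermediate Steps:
A(z) = z² (A(z) = 0 + z² = z²)
b = 147 (b = ((-13)² + 44) - 66 = (169 + 44) - 66 = 213 - 66 = 147)
D = -64 (D = 16*(-4) = -64)
b*D = 147*(-64) = -9408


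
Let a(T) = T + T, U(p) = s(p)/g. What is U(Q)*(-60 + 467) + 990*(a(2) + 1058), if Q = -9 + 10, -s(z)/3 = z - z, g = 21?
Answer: 1051380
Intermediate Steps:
s(z) = 0 (s(z) = -3*(z - z) = -3*0 = 0)
Q = 1
U(p) = 0 (U(p) = 0/21 = 0*(1/21) = 0)
a(T) = 2*T
U(Q)*(-60 + 467) + 990*(a(2) + 1058) = 0*(-60 + 467) + 990*(2*2 + 1058) = 0*407 + 990*(4 + 1058) = 0 + 990*1062 = 0 + 1051380 = 1051380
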